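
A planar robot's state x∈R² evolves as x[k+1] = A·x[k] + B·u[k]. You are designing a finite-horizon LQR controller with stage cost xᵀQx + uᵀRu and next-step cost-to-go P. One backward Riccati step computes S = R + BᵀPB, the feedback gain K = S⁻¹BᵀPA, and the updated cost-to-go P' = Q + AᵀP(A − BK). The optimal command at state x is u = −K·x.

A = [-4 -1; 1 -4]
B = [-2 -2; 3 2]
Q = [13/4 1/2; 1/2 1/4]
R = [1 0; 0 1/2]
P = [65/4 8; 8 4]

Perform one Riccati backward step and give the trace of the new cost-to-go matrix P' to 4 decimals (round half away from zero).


20.9427

BᵀP = [-8.5000 -4.0000; -16.5000 -8.0000]
S = R + BᵀPB = [1 0; 0 1/2] + [5.0000 9.0000; 9.0000 17.0000] = [6.0000 9.0000; 9.0000 17.5000]
BᵀPA = [30.0000 24.5000; 58.0000 48.5000]
K = S⁻¹·BᵀPA = [0.1250 -0.3229; 3.2500 2.9375]
A−BK = [2.7500 4.2292; -5.8750 -8.9063]
AᵀP(A−BK) = [7.7500 8.3125; 8.3125 9.6927]
P' = Q + AᵀP(A−BK) = [11.0000 8.8125; 8.8125 9.9427]
tr(P') = 20.9427


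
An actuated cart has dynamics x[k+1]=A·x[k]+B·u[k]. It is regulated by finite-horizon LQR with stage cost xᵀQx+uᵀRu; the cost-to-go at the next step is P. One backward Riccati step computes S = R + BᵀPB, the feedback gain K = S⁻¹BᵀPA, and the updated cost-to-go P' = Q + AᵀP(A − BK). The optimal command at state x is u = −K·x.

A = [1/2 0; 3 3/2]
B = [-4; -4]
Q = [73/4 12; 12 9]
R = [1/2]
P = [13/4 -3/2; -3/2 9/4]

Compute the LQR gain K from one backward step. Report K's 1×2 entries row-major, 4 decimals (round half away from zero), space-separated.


BᵀP = [-7.0000 -3.0000]
S = R + BᵀPB = [1/2] + [40.0000] = [40.5000]
BᵀPA = [-12.5000 -4.5000]
K = S⁻¹·BᵀPA = [-0.3086 -0.1111]
A−BK = [-0.7346 -0.4444; 1.7654 1.0556]
AᵀP(A−BK) = [12.7045 7.6111; 7.6111 4.5625]
P' = Q + AᵀP(A−BK) = [30.9545 19.6111; 19.6111 13.5625]
tr(P') = 44.5170

-0.3086 -0.1111


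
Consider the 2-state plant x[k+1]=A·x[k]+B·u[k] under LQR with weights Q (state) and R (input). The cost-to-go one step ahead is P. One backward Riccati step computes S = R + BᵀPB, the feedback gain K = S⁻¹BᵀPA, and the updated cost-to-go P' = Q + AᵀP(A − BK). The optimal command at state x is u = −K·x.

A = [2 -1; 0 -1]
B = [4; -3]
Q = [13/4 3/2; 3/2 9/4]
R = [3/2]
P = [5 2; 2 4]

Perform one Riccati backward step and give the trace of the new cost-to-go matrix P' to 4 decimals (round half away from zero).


BᵀP = [14.0000 -4.0000]
S = R + BᵀPB = [3/2] + [68.0000] = [69.5000]
BᵀPA = [28.0000 -10.0000]
K = S⁻¹·BᵀPA = [0.4029 -0.1439]
A−BK = [0.3885 -0.4245; 1.2086 -1.4317]
AᵀP(A−BK) = [8.7194 -9.9712; -9.9712 11.5612]
P' = Q + AᵀP(A−BK) = [11.9694 -8.4712; -8.4712 13.8112]
tr(P') = 25.7806

25.7806


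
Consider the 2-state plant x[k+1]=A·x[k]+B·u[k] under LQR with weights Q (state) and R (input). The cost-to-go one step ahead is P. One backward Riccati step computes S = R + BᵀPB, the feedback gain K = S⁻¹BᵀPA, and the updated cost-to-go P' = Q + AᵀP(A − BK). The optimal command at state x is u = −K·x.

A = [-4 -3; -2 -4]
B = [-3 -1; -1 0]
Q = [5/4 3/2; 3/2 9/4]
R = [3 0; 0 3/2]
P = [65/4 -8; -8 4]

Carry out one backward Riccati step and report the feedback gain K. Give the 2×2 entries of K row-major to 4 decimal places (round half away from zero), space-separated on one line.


0.8983 0.3245 0.6984 0.1987

BᵀP = [-40.7500 20.0000; -16.2500 8.0000]
S = R + BᵀPB = [3 0; 0 3/2] + [102.2500 40.7500; 40.7500 16.2500] = [105.2500 40.7500; 40.7500 17.7500]
BᵀPA = [123.0000 42.2500; 49.0000 16.7500]
K = S⁻¹·BᵀPA = [0.8983 0.3245; 0.6984 0.1987]
A−BK = [-0.6069 -1.8278; -1.1017 -3.6755]
AᵀP(A−BK) = [3.2944 1.3510; 1.3510 1.2119]
P' = Q + AᵀP(A−BK) = [4.5444 2.8510; 2.8510 3.4619]
tr(P') = 8.0063


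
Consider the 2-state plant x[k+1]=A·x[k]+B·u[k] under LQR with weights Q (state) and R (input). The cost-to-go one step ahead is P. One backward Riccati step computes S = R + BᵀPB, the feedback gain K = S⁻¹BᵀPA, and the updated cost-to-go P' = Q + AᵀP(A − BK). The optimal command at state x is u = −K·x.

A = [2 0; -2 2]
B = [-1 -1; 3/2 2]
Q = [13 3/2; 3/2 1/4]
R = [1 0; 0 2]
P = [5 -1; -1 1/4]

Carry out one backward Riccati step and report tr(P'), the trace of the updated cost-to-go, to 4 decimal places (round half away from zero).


15.4599

BᵀP = [-6.5000 1.3750; -7.0000 1.5000]
S = R + BᵀPB = [1 0; 0 2] + [8.5625 9.2500; 9.2500 10.0000] = [9.5625 9.2500; 9.2500 12.0000]
BᵀPA = [-15.7500 2.7500; -17.0000 3.0000]
K = S⁻¹·BᵀPA = [-1.0878 0.1799; -0.5782 0.1113]
A−BK = [0.3340 0.2912; 0.7880 1.5075]
AᵀP(A−BK) = [2.0385 -0.2741; -0.2741 0.1713]
P' = Q + AᵀP(A−BK) = [15.0385 1.2259; 1.2259 0.4213]
tr(P') = 15.4599


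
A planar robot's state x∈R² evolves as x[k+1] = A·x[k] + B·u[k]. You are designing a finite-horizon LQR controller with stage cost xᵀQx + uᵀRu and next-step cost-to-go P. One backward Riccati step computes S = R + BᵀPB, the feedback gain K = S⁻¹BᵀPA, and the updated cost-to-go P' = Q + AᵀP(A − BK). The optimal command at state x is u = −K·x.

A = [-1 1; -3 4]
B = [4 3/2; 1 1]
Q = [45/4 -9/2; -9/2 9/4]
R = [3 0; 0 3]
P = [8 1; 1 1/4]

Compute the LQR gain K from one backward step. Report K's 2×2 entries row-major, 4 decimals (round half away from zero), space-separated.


BᵀP = [33.0000 4.2500; 13.0000 1.7500]
S = R + BᵀPB = [3 0; 0 3] + [136.2500 53.7500; 53.7500 21.2500] = [139.2500 53.7500; 53.7500 24.2500]
BᵀPA = [-45.7500 50.0000; -18.2500 20.0000]
K = S⁻¹·BᵀPA = [-0.2635 0.2819; -0.1686 0.1999]
A−BK = [0.3068 -0.4275; -2.5679 3.5182]
AᵀP(A−BK) = [1.1194 -1.4546; -1.4546 1.9067]
P' = Q + AᵀP(A−BK) = [12.3694 -5.9546; -5.9546 4.1567]
tr(P') = 16.5261

-0.2635 0.2819 -0.1686 0.1999


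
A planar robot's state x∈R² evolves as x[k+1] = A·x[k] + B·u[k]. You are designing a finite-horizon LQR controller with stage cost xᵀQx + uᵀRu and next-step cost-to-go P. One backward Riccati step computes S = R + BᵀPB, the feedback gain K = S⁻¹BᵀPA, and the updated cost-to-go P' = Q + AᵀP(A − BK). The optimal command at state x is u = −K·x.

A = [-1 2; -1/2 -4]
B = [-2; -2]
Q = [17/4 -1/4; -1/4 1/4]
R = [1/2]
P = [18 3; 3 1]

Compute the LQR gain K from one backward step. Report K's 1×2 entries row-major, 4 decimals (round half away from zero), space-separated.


BᵀP = [-42.0000 -8.0000]
S = R + BᵀPB = [1/2] + [100.0000] = [100.5000]
BᵀPA = [46.0000 -52.0000]
K = S⁻¹·BᵀPA = [0.4577 -0.5174]
A−BK = [-0.0846 0.9652; 0.4154 -5.0348]
AᵀP(A−BK) = [0.1953 -1.1990; -1.1990 13.0945]
P' = Q + AᵀP(A−BK) = [4.4453 -1.4490; -1.4490 13.3445]
tr(P') = 17.7898

0.4577 -0.5174


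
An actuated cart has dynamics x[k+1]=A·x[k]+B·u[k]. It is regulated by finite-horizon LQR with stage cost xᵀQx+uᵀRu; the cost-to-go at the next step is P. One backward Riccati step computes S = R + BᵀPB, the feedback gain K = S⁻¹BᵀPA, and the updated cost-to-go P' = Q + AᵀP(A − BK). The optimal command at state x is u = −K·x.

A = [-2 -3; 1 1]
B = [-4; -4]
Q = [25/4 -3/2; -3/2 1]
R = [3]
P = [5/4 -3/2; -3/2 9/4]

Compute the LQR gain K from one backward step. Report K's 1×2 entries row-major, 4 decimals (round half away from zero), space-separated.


BᵀP = [1.0000 -3.0000]
S = R + BᵀPB = [3] + [8.0000] = [11.0000]
BᵀPA = [-5.0000 -6.0000]
K = S⁻¹·BᵀPA = [-0.4545 -0.5455]
A−BK = [-3.8182 -5.1818; -0.8182 -1.1818]
AᵀP(A−BK) = [10.9773 14.5227; 14.5227 19.2273]
P' = Q + AᵀP(A−BK) = [17.2273 13.0227; 13.0227 20.2273]
tr(P') = 37.4545

-0.4545 -0.5455


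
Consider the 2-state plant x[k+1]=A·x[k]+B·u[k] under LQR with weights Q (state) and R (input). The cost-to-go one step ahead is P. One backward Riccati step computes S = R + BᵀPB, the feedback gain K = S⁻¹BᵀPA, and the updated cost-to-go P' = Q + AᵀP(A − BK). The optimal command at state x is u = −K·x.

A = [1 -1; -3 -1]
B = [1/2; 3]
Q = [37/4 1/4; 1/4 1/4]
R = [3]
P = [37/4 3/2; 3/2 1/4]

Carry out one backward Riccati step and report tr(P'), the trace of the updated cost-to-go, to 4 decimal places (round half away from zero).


13.3679

BᵀP = [9.1250 1.5000]
S = R + BᵀPB = [3] + [9.0625] = [12.0625]
BᵀPA = [4.6250 -10.6250]
K = S⁻¹·BᵀPA = [0.3834 -0.8808]
A−BK = [0.8083 -0.5596; -4.1503 1.6425]
AᵀP(A−BK) = [0.7267 -1.4262; -1.4262 3.1412]
P' = Q + AᵀP(A−BK) = [9.9767 -1.1762; -1.1762 3.3912]
tr(P') = 13.3679


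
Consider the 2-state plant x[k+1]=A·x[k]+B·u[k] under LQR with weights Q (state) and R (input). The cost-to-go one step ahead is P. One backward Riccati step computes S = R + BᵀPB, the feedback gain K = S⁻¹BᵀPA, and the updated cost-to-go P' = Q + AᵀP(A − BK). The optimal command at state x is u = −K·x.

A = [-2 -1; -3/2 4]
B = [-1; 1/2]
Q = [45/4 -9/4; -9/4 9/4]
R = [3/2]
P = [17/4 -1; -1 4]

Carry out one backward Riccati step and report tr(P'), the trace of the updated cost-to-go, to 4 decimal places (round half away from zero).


70.3226

BᵀP = [-4.7500 3.0000]
S = R + BᵀPB = [3/2] + [6.2500] = [7.7500]
BᵀPA = [5.0000 16.7500]
K = S⁻¹·BᵀPA = [0.6452 2.1613]
A−BK = [-1.3548 1.1613; -1.8226 2.9194]
AᵀP(A−BK) = [16.7742 -19.8065; -19.8065 40.0484]
P' = Q + AᵀP(A−BK) = [28.0242 -22.0565; -22.0565 42.2984]
tr(P') = 70.3226


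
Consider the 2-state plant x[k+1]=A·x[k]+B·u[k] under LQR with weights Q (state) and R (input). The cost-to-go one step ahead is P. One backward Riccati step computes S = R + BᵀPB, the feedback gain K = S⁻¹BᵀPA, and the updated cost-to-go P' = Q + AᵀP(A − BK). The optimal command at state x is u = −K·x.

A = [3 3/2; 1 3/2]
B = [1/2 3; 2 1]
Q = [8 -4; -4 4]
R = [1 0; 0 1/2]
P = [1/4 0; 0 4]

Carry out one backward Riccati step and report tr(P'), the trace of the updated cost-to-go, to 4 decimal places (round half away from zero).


12.7675

BᵀP = [0.1250 8.0000; 0.7500 4.0000]
S = R + BᵀPB = [1 0; 0 1/2] + [16.0625 8.3750; 8.3750 6.2500] = [17.0625 8.3750; 8.3750 6.7500]
BᵀPA = [8.3750 12.1875; 6.2500 7.1250]
K = S⁻¹·BᵀPA = [0.0930 0.5017; 0.8105 0.4330]
A−BK = [0.5219 -0.0500; 0.0035 0.0635]
AᵀP(A−BK) = [0.4053 0.2165; 0.2165 0.3622]
P' = Q + AᵀP(A−BK) = [8.4053 -3.7835; -3.7835 4.3622]
tr(P') = 12.7675


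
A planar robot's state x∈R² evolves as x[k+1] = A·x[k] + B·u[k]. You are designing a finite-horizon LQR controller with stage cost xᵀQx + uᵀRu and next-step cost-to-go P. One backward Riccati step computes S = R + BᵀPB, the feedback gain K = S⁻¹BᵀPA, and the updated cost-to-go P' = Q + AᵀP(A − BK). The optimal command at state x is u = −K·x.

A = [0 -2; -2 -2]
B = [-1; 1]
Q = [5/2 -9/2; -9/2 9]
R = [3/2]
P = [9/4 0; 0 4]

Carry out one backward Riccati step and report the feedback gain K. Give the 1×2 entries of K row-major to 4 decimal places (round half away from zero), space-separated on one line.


BᵀP = [-2.2500 4.0000]
S = R + BᵀPB = [3/2] + [6.2500] = [7.7500]
BᵀPA = [-8.0000 -3.5000]
K = S⁻¹·BᵀPA = [-1.0323 -0.4516]
A−BK = [-1.0323 -2.4516; -0.9677 -1.5484]
AᵀP(A−BK) = [7.7419 12.3871; 12.3871 23.4194]
P' = Q + AᵀP(A−BK) = [10.2419 7.8871; 7.8871 32.4194]
tr(P') = 42.6613

-1.0323 -0.4516


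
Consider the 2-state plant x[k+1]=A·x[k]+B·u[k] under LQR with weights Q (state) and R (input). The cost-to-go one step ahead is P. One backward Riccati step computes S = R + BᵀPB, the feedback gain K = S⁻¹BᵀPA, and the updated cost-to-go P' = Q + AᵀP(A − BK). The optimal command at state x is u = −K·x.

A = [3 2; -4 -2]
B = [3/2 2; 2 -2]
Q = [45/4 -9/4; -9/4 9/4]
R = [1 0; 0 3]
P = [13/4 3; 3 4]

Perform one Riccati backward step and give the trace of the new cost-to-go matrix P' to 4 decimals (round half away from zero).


20.8512

BᵀP = [10.8750 12.5000; 0.5000 -2.0000]
S = R + BᵀPB = [1 0; 0 3] + [41.3125 -3.2500; -3.2500 5.0000] = [42.3125 -3.2500; -3.2500 8.0000]
BᵀPA = [-17.3750 -3.2500; 9.5000 5.0000]
K = S⁻¹·BᵀPA = [-0.3297 -0.0297; 1.0536 0.6129]
A−BK = [1.3875 0.8188; -1.2335 -0.7147]
AᵀP(A−BK) = [5.5125 3.1607; 3.1607 1.8388]
P' = Q + AᵀP(A−BK) = [16.7625 0.9107; 0.9107 4.0888]
tr(P') = 20.8512


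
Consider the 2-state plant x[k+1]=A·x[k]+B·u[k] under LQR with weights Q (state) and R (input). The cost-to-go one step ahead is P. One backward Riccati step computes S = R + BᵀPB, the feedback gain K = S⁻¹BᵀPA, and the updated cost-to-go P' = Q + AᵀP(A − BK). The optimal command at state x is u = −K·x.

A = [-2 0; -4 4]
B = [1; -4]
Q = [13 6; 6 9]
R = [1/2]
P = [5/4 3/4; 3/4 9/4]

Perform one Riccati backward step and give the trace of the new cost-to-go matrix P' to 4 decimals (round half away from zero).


BᵀP = [-1.7500 -8.2500]
S = R + BᵀPB = [1/2] + [31.2500] = [31.7500]
BᵀPA = [36.5000 -33.0000]
K = S⁻¹·BᵀPA = [1.1496 -1.0394]
A−BK = [-3.1496 1.0394; 0.5984 -0.1575]
AᵀP(A−BK) = [11.0394 -4.0630; -4.0630 1.7008]
P' = Q + AᵀP(A−BK) = [24.0394 1.9370; 1.9370 10.7008]
tr(P') = 34.7402

34.7402


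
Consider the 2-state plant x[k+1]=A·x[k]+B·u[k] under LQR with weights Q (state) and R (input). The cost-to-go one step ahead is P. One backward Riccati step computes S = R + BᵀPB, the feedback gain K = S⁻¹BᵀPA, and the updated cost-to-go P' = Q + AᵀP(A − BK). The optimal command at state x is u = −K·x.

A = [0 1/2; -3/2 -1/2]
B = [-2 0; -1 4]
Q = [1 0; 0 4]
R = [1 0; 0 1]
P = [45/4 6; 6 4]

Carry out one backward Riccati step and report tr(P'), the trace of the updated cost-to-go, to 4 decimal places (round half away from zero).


5.2060

BᵀP = [-28.5000 -16.0000; 24.0000 16.0000]
S = R + BᵀPB = [1 0; 0 1] + [73.0000 -64.0000; -64.0000 64.0000] = [74.0000 -64.0000; -64.0000 65.0000]
BᵀPA = [24.0000 -6.2500; -24.0000 4.0000]
K = S⁻¹·BᵀPA = [0.0336 -0.2104; -0.3361 -0.1457]
A−BK = [0.0672 0.0791; -0.1218 -0.1278]
AᵀP(A−BK) = [0.1261 0.0546; 0.0546 0.0799]
P' = Q + AᵀP(A−BK) = [1.1261 0.0546; 0.0546 4.0799]
tr(P') = 5.2060


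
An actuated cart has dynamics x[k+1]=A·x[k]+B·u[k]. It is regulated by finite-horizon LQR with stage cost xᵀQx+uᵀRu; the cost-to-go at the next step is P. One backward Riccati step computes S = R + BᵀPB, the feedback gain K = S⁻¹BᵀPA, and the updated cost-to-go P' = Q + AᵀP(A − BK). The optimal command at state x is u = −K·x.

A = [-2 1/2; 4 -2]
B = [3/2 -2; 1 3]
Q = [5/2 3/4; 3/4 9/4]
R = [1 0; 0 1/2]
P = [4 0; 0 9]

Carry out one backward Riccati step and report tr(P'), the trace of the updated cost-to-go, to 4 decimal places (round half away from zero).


BᵀP = [6.0000 9.0000; -8.0000 27.0000]
S = R + BᵀPB = [1 0; 0 1/2] + [18.0000 15.0000; 15.0000 97.0000] = [19.0000 15.0000; 15.0000 97.5000]
BᵀPA = [24.0000 -15.0000; 124.0000 -58.0000]
K = S⁻¹·BᵀPA = [0.2949 -0.3641; 1.2264 -0.5389]
A−BK = [0.0104 -0.0316; 0.0258 -0.0194]
AᵀP(A−BK) = [0.8455 -0.4436; -0.4436 0.2851]
P' = Q + AᵀP(A−BK) = [3.3455 0.3064; 0.3064 2.5351]
tr(P') = 5.8806

5.8806


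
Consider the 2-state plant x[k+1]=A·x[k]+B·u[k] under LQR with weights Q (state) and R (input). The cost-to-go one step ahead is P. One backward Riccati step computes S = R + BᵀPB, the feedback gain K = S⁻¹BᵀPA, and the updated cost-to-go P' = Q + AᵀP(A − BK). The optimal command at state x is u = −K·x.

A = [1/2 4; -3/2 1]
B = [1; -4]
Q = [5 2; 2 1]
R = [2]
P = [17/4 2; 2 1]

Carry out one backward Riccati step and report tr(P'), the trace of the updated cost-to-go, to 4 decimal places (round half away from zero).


44.8700

BᵀP = [-3.7500 -2.0000]
S = R + BᵀPB = [2] + [4.2500] = [6.2500]
BᵀPA = [1.1250 -17.0000]
K = S⁻¹·BᵀPA = [0.1800 -2.7200]
A−BK = [0.3200 6.7200; -0.7800 -9.8800]
AᵀP(A−BK) = [0.1100 -0.9400; -0.9400 38.7600]
P' = Q + AᵀP(A−BK) = [5.1100 1.0600; 1.0600 39.7600]
tr(P') = 44.8700


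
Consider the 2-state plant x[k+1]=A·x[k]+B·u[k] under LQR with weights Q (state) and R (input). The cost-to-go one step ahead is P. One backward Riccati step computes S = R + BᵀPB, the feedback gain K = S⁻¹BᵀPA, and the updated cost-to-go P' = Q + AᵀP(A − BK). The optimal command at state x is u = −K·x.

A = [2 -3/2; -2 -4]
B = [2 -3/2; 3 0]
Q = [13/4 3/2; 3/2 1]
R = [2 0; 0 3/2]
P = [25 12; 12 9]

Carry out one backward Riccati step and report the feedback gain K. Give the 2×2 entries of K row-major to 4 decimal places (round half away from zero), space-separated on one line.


-0.4407 -1.1976 -1.6596 -0.4544

BᵀP = [86.0000 51.0000; -37.5000 -18.0000]
S = R + BᵀPB = [2 0; 0 3/2] + [325.0000 -129.0000; -129.0000 56.2500] = [327.0000 -129.0000; -129.0000 57.7500]
BᵀPA = [70.0000 -333.0000; -39.0000 128.2500]
K = S⁻¹·BᵀPA = [-0.4407 -1.1976; -1.6596 -0.4544]
A−BK = [0.3918 0.2136; -0.6780 -0.4072]
AᵀP(A−BK) = [6.1197 3.1113; 3.1113 3.7237]
P' = Q + AᵀP(A−BK) = [9.3697 4.6113; 4.6113 4.7237]
tr(P') = 14.0934


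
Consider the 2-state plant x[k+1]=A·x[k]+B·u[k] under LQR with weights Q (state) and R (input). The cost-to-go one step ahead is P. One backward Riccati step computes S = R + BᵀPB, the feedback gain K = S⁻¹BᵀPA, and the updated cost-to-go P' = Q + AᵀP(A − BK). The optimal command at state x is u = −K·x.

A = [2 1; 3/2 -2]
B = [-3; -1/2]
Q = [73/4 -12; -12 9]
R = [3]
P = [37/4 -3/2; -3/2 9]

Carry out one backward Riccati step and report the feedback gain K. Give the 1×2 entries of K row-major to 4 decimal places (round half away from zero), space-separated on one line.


BᵀP = [-27.0000 0.0000]
S = R + BᵀPB = [3] + [81.0000] = [84.0000]
BᵀPA = [-54.0000 -27.0000]
K = S⁻¹·BᵀPA = [-0.6429 -0.3214]
A−BK = [0.0714 0.0357; 1.1786 -2.1607]
AᵀP(A−BK) = [13.5357 -22.1071; -22.1071 42.5714]
P' = Q + AᵀP(A−BK) = [31.7857 -34.1071; -34.1071 51.5714]
tr(P') = 83.3571

-0.6429 -0.3214


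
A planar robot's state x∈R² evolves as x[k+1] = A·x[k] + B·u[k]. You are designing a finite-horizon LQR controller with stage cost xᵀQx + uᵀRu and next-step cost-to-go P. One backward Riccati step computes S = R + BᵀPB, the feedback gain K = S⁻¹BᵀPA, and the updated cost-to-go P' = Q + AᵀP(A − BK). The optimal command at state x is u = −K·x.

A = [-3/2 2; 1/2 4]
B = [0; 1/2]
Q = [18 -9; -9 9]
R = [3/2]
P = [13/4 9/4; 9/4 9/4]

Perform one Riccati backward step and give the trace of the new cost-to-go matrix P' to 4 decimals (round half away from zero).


93.7955

BᵀP = [1.1250 1.1250]
S = R + BᵀPB = [3/2] + [0.5625] = [2.0625]
BᵀPA = [-1.1250 6.7500]
K = S⁻¹·BᵀPA = [-0.5455 3.2727]
A−BK = [-1.5000 2.0000; 0.7727 2.3636]
AᵀP(A−BK) = [3.8864 -12.8182; -12.8182 62.9091]
P' = Q + AᵀP(A−BK) = [21.8864 -21.8182; -21.8182 71.9091]
tr(P') = 93.7955


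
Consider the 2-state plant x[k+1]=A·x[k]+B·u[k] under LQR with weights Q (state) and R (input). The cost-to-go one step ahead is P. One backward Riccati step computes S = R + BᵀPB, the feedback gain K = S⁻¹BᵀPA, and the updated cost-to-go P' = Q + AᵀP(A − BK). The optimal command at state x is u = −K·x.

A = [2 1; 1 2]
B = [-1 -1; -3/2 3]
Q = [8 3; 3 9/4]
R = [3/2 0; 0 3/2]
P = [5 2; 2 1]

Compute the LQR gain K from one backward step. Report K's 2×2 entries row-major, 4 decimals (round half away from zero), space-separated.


-1.3388 -0.9917 -0.0992 0.1488

BᵀP = [-8.0000 -3.5000; 1.0000 1.0000]
S = R + BᵀPB = [3/2 0; 0 3/2] + [13.2500 -2.5000; -2.5000 2.0000] = [14.7500 -2.5000; -2.5000 3.5000]
BᵀPA = [-19.5000 -15.0000; 3.0000 3.0000]
K = S⁻¹·BᵀPA = [-1.3388 -0.9917; -0.0992 0.1488]
A−BK = [0.5620 0.1570; -0.7107 0.0661]
AᵀP(A−BK) = [3.1901 2.2149; 2.2149 1.6777]
P' = Q + AᵀP(A−BK) = [11.1901 5.2149; 5.2149 3.9277]
tr(P') = 15.1178


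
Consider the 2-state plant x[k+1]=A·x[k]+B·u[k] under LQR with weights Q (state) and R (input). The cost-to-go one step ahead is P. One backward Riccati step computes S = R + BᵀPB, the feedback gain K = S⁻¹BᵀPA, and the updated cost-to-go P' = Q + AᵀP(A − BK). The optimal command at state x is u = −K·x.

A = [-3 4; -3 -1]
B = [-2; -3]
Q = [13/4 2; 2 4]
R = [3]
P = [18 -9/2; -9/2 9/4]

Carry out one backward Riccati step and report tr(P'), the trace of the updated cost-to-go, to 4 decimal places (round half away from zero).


BᵀP = [-22.5000 2.2500]
S = R + BᵀPB = [3] + [38.2500] = [41.2500]
BᵀPA = [60.7500 -92.2500]
K = S⁻¹·BᵀPA = [1.4727 -2.2364]
A−BK = [-0.0545 -0.4727; 1.4182 -7.7091]
AᵀP(A−BK) = [11.7818 -32.8909; -32.8909 119.9455]
P' = Q + AᵀP(A−BK) = [15.0318 -30.8909; -30.8909 123.9455]
tr(P') = 138.9773

138.9773


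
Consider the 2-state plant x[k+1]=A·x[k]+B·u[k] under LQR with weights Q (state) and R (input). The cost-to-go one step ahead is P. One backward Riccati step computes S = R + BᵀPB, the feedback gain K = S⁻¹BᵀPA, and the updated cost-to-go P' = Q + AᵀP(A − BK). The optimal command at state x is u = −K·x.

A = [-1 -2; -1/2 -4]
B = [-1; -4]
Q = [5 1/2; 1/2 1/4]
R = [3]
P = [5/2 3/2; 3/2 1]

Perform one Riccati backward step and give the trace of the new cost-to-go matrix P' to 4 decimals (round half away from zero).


BᵀP = [-8.5000 -5.5000]
S = R + BᵀPB = [3] + [30.5000] = [33.5000]
BᵀPA = [11.2500 39.0000]
K = S⁻¹·BᵀPA = [0.3358 1.1642]
A−BK = [-0.6642 -0.8358; 0.8433 0.6567]
AᵀP(A−BK) = [0.4720 1.4030; 1.4030 4.5970]
P' = Q + AᵀP(A−BK) = [5.4720 1.9030; 1.9030 4.8470]
tr(P') = 10.3190

10.3190


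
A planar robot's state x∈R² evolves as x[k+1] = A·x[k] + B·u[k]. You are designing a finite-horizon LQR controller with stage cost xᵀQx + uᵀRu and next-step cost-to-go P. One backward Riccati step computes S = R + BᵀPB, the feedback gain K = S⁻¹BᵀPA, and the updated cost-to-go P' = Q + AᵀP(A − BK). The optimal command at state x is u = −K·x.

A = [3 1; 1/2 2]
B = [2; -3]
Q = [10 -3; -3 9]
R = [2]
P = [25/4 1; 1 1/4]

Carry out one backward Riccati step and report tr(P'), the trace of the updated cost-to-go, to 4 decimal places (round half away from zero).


32.0399

BᵀP = [9.5000 1.2500]
S = R + BᵀPB = [2] + [15.2500] = [17.2500]
BᵀPA = [29.1250 12.0000]
K = S⁻¹·BᵀPA = [1.6884 0.6957]
A−BK = [-0.3768 -0.3913; 5.5652 4.0870]
AᵀP(A−BK) = [10.1377 5.2391; 5.2391 2.9022]
P' = Q + AᵀP(A−BK) = [20.1377 2.2391; 2.2391 11.9022]
tr(P') = 32.0399


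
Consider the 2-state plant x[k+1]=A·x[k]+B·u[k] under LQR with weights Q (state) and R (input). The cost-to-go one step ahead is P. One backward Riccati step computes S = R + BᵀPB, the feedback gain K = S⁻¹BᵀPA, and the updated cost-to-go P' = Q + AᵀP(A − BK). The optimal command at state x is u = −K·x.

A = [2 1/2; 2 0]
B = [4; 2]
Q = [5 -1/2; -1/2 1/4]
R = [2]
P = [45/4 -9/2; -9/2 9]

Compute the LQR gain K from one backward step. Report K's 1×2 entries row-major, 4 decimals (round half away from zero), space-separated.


BᵀP = [36.0000 0.0000]
S = R + BᵀPB = [2] + [144.0000] = [146.0000]
BᵀPA = [72.0000 18.0000]
K = S⁻¹·BᵀPA = [0.4932 0.1233]
A−BK = [0.0274 0.0068; 1.0137 -0.2466]
AᵀP(A−BK) = [9.4932 -2.1267; -2.1267 0.5933]
P' = Q + AᵀP(A−BK) = [14.4932 -2.6267; -2.6267 0.8433]
tr(P') = 15.3365

0.4932 0.1233


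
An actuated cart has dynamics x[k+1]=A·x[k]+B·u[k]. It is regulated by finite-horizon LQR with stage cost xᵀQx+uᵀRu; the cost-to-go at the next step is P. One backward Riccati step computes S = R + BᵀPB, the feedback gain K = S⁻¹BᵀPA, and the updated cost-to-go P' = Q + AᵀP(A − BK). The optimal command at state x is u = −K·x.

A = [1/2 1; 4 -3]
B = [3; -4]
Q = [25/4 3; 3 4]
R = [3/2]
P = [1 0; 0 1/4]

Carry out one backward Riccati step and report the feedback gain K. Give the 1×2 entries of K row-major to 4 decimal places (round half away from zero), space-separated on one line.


BᵀP = [3.0000 -1.0000]
S = R + BᵀPB = [3/2] + [13.0000] = [14.5000]
BᵀPA = [-2.5000 6.0000]
K = S⁻¹·BᵀPA = [-0.1724 0.4138]
A−BK = [1.0172 -0.2414; 3.3103 -1.3448]
AᵀP(A−BK) = [3.8190 -1.4655; -1.4655 0.7672]
P' = Q + AᵀP(A−BK) = [10.0690 1.5345; 1.5345 4.7672]
tr(P') = 14.8362

-0.1724 0.4138


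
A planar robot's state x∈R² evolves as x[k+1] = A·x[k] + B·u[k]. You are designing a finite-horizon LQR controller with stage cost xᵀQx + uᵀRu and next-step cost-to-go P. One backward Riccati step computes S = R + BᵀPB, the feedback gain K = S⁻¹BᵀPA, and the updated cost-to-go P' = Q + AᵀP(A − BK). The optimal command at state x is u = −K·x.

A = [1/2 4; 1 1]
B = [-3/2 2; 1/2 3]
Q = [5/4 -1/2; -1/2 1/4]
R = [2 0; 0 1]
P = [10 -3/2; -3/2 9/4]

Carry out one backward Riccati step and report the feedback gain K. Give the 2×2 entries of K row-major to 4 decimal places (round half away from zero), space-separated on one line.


0.0707 -1.6198 0.3008 0.7197

BᵀP = [-15.7500 3.3750; 15.5000 3.7500]
S = R + BᵀPB = [2 0; 0 1] + [25.3125 -21.3750; -21.3750 42.2500] = [27.3125 -21.3750; -21.3750 43.2500]
BᵀPA = [-4.5000 -59.6250; 11.5000 65.7500]
K = S⁻¹·BᵀPA = [0.0707 -1.6198; 0.3008 0.7197]
A−BK = [0.0044 0.1309; 0.0622 -0.3491]
AᵀP(A−BK) = [0.1086 -0.0655; -0.0655 6.3483]
P' = Q + AᵀP(A−BK) = [1.3586 -0.5655; -0.5655 6.5983]
tr(P') = 7.9569


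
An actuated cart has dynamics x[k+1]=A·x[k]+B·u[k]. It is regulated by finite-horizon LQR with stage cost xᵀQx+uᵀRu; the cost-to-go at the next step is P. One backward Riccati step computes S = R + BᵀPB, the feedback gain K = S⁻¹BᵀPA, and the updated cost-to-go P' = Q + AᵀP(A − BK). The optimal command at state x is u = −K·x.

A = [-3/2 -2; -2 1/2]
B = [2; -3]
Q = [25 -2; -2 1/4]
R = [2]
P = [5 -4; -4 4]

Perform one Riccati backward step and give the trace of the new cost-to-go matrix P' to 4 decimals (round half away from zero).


29.5283

BᵀP = [22.0000 -20.0000]
S = R + BᵀPB = [2] + [104.0000] = [106.0000]
BᵀPA = [7.0000 -54.0000]
K = S⁻¹·BᵀPA = [0.0660 -0.5094]
A−BK = [-1.6321 -0.9811; -1.8019 -1.0283]
AᵀP(A−BK) = [2.7877 1.5660; 1.5660 1.4906]
P' = Q + AᵀP(A−BK) = [27.7877 -0.4340; -0.4340 1.7406]
tr(P') = 29.5283


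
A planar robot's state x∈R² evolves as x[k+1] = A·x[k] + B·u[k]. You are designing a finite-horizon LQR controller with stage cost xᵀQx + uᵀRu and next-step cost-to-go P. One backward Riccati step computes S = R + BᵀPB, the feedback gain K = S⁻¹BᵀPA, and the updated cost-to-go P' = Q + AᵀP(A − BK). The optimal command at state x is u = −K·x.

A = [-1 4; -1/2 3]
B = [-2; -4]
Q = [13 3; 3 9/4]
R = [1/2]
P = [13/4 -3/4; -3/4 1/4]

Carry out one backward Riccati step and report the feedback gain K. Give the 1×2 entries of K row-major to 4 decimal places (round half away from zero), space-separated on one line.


BᵀP = [-3.5000 0.5000]
S = R + BᵀPB = [1/2] + [5.0000] = [5.5000]
BᵀPA = [3.2500 -12.5000]
K = S⁻¹·BᵀPA = [0.5909 -2.2727]
A−BK = [0.1818 -0.5455; 1.8636 -6.0909]
AᵀP(A−BK) = [0.6420 -2.2386; -2.2386 7.8409]
P' = Q + AᵀP(A−BK) = [13.6420 0.7614; 0.7614 10.0909]
tr(P') = 23.7330

0.5909 -2.2727


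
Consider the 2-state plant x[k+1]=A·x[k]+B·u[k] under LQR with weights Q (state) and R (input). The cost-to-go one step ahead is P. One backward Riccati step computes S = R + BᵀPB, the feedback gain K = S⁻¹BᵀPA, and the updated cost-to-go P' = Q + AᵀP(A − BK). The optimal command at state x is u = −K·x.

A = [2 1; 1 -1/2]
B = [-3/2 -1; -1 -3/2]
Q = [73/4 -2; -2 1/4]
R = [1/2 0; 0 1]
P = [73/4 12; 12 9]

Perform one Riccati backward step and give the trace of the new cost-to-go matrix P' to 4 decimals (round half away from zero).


19.8980

BᵀP = [-39.3750 -27.0000; -36.2500 -25.5000]
S = R + BᵀPB = [1/2 0; 0 1] + [86.0625 79.8750; 79.8750 74.5000] = [86.5625 79.8750; 79.8750 75.5000]
BᵀPA = [-105.7500 -25.8750; -98.0000 -23.5000]
K = S⁻¹·BᵀPA = [-1.0059 -0.4921; -0.2338 0.2094]
A−BK = [0.2573 0.4712; -0.3566 -0.6781]
AᵀP(A−BK) = [0.7112 0.4774; 0.4774 0.6868]
P' = Q + AᵀP(A−BK) = [18.9612 -1.5226; -1.5226 0.9368]
tr(P') = 19.8980


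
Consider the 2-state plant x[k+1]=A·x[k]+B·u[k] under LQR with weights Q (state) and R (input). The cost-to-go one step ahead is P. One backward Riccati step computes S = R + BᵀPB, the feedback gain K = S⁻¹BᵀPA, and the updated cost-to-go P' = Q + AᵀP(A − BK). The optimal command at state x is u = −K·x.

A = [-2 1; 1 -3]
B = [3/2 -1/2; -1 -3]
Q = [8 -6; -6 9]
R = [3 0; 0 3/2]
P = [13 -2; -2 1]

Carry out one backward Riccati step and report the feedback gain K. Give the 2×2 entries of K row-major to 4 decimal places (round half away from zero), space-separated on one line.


BᵀP = [21.5000 -4.0000; -0.5000 -2.0000]
S = R + BᵀPB = [3 0; 0 3/2] + [36.2500 1.2500; 1.2500 6.2500] = [39.2500 1.2500; 1.2500 7.7500]
BᵀPA = [-47.0000 33.5000; -1.0000 5.5000]
K = S⁻¹·BᵀPA = [-1.1995 0.8352; 0.0644 0.5750]
A−BK = [-0.1685 0.0347; -0.0062 -0.4399]
AᵀP(A−BK) = [4.6877 -3.1710; -3.1710 2.8587]
P' = Q + AᵀP(A−BK) = [12.6877 -9.1710; -9.1710 11.8587]
tr(P') = 24.5465

-1.1995 0.8352 0.0644 0.5750


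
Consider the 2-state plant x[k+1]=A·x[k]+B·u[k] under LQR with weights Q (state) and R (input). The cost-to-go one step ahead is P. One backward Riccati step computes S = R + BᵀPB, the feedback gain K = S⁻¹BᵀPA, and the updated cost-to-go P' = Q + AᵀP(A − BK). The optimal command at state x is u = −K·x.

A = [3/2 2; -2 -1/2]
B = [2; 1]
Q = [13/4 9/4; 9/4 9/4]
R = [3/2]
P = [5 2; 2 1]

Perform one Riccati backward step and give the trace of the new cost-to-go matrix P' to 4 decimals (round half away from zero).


BᵀP = [12.0000 5.0000]
S = R + BᵀPB = [3/2] + [29.0000] = [30.5000]
BᵀPA = [8.0000 21.5000]
K = S⁻¹·BᵀPA = [0.2623 0.7049]
A−BK = [0.9754 0.5902; -2.2623 -1.2049]
AᵀP(A−BK) = [1.1516 0.8607; 0.8607 1.0943]
P' = Q + AᵀP(A−BK) = [4.4016 3.1107; 3.1107 3.3443]
tr(P') = 7.7459

7.7459


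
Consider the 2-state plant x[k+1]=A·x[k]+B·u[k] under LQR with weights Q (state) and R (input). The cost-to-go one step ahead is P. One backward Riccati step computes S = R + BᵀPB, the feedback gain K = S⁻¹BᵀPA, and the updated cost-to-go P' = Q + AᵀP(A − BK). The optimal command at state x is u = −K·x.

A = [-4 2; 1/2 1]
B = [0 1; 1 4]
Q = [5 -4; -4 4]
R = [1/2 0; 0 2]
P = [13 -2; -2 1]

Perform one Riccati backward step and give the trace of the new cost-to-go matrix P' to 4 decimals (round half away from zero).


120.7230

BᵀP = [-2.0000 1.0000; 5.0000 2.0000]
S = R + BᵀPB = [1/2 0; 0 2] + [1.0000 2.0000; 2.0000 13.0000] = [1.5000 2.0000; 2.0000 15.0000]
BᵀPA = [8.5000 -3.0000; -19.0000 12.0000]
K = S⁻¹·BᵀPA = [8.9459 -3.7297; -2.4595 1.2973]
A−BK = [-1.5405 0.7027; 1.3919 -0.4595]
AᵀP(A−BK) = [93.4797 -41.1486; -41.1486 18.2432]
P' = Q + AᵀP(A−BK) = [98.4797 -45.1486; -45.1486 22.2432]
tr(P') = 120.7230


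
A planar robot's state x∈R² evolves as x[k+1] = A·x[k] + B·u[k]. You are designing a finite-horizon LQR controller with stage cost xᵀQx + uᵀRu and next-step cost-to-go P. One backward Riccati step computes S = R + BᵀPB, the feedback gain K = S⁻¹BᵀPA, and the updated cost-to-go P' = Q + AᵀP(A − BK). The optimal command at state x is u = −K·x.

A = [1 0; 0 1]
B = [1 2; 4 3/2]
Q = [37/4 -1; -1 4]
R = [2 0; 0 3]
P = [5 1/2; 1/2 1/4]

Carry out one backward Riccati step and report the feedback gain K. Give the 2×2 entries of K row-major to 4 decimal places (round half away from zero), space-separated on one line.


BᵀP = [7.0000 1.5000; 10.7500 1.3750]
S = R + BᵀPB = [2 0; 0 3] + [13.0000 16.2500; 16.2500 23.5625] = [15.0000 16.2500; 16.2500 26.5625]
BᵀPA = [7.0000 1.5000; 10.7500 1.3750]
K = S⁻¹·BᵀPA = [0.0837 0.1302; 0.3535 -0.0279]
A−BK = [0.2093 -0.0744; -0.8651 0.5209]
AᵀP(A−BK) = [0.6140 -0.1116; -0.1116 0.0930]
P' = Q + AᵀP(A−BK) = [9.8640 -1.1116; -1.1116 4.0930]
tr(P') = 13.9570

0.0837 0.1302 0.3535 -0.0279


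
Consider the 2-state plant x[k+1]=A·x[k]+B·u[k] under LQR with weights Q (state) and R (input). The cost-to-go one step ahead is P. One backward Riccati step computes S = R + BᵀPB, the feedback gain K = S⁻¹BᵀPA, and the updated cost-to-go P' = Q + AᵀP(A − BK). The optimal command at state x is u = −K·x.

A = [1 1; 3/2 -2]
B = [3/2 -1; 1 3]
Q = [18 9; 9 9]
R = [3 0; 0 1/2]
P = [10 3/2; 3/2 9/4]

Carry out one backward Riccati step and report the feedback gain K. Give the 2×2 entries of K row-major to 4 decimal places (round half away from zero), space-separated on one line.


0.7406 0.1663 0.2113 -0.7127

BᵀP = [16.5000 4.5000; -5.5000 5.2500]
S = R + BᵀPB = [3 0; 0 1/2] + [29.2500 -3.0000; -3.0000 21.2500] = [32.2500 -3.0000; -3.0000 21.7500]
BᵀPA = [23.2500 7.5000; 2.3750 -16.0000]
K = S⁻¹·BᵀPA = [0.7406 0.1663; 0.2113 -0.7127]
A−BK = [0.1005 0.0379; 0.1254 -0.0282]
AᵀP(A−BK) = [1.8418 0.3271; 0.3271 0.3499]
P' = Q + AᵀP(A−BK) = [19.8418 9.3271; 9.3271 9.3499]
tr(P') = 29.1917


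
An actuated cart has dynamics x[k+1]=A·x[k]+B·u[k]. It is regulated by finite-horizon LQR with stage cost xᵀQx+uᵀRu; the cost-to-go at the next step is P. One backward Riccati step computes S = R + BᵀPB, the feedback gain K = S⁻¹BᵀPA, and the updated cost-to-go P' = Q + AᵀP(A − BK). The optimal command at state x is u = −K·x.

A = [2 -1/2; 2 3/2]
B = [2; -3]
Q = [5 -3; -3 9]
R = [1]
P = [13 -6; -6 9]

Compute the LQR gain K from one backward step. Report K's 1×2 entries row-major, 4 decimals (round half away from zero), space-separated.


0.0485 -0.3908

BᵀP = [44.0000 -39.0000]
S = R + BᵀPB = [1] + [205.0000] = [206.0000]
BᵀPA = [10.0000 -80.5000]
K = S⁻¹·BᵀPA = [0.0485 -0.3908]
A−BK = [1.9029 0.2816; 2.1456 0.3277]
AᵀP(A−BK) = [39.5146 5.9078; 5.9078 1.0425]
P' = Q + AᵀP(A−BK) = [44.5146 2.9078; 2.9078 10.0425]
tr(P') = 54.5570


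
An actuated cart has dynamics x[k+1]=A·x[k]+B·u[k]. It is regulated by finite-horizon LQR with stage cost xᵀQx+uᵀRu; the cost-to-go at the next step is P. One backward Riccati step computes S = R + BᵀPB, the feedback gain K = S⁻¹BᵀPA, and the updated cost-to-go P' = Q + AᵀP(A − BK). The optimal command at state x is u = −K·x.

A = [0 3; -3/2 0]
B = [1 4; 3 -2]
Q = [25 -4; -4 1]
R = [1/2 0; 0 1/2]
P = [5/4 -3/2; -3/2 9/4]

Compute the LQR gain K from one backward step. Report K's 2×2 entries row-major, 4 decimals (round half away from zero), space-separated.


-0.3573 0.2958 0.1374 0.5785

BᵀP = [-3.2500 5.2500; 8.0000 -10.5000]
S = R + BᵀPB = [1/2 0; 0 1/2] + [12.5000 -23.5000; -23.5000 53.0000] = [13.0000 -23.5000; -23.5000 53.5000]
BᵀPA = [-7.8750 -9.7500; 15.7500 24.0000]
K = S⁻¹·BᵀPA = [-0.3573 0.2958; 0.1374 0.5785]
A−BK = [-0.1924 0.3901; -0.1531 0.2696]
AᵀP(A−BK) = [0.0839 -0.0324; -0.0324 0.2493]
P' = Q + AᵀP(A−BK) = [25.0839 -4.0324; -4.0324 1.2493]
tr(P') = 26.3333


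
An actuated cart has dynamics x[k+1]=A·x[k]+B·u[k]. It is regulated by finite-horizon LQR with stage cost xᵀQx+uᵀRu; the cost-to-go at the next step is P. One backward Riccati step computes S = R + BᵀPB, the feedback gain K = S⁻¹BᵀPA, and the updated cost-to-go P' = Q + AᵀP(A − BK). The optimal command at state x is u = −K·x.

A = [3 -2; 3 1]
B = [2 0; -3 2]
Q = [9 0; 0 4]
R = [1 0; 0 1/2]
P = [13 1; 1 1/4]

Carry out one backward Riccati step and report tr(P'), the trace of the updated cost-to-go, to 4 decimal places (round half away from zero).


BᵀP = [23.0000 1.2500; 2.0000 0.5000]
S = R + BᵀPB = [1 0; 0 1/2] + [42.2500 2.5000; 2.5000 1.0000] = [43.2500 2.5000; 2.5000 1.5000]
BᵀPA = [72.7500 -44.7500; 7.5000 -3.5000]
K = S⁻¹·BᵀPA = [1.5416 -0.9957; 2.4307 -0.6738]
A−BK = [-0.0832 -0.0085; 2.7633 -0.6397]
AᵀP(A−BK) = [6.8699 -2.7569; -2.7569 1.3326]
P' = Q + AᵀP(A−BK) = [15.8699 -2.7569; -2.7569 5.3326]
tr(P') = 21.2026

21.2026


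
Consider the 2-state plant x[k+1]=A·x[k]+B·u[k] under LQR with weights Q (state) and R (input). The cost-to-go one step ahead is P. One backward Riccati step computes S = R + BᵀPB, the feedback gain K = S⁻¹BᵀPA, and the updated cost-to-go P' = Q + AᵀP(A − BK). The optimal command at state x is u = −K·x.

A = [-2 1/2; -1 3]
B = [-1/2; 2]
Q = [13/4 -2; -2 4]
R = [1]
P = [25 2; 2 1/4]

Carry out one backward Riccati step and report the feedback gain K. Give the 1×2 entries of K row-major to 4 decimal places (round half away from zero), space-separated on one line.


BᵀP = [-8.5000 -0.5000]
S = R + BᵀPB = [1] + [3.2500] = [4.2500]
BᵀPA = [17.5000 -5.7500]
K = S⁻¹·BᵀPA = [4.1176 -1.3529]
A−BK = [0.0588 -0.1765; -9.2353 5.7059]
AᵀP(A−BK) = [36.1912 -15.0735; -15.0735 6.7206]
P' = Q + AᵀP(A−BK) = [39.4412 -17.0735; -17.0735 10.7206]
tr(P') = 50.1618

4.1176 -1.3529


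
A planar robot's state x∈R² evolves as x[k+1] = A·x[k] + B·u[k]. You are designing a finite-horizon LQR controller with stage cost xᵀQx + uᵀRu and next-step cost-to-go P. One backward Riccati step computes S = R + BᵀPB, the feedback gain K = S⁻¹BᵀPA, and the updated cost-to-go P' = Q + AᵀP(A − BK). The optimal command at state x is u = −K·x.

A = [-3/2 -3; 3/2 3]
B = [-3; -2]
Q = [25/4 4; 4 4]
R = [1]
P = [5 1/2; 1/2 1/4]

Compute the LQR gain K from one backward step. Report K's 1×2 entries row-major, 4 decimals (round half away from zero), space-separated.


0.3962 0.7925

BᵀP = [-16.0000 -2.0000]
S = R + BᵀPB = [1] + [52.0000] = [53.0000]
BᵀPA = [21.0000 42.0000]
K = S⁻¹·BᵀPA = [0.3962 0.7925]
A−BK = [-0.3113 -0.6226; 2.2925 4.5849]
AᵀP(A−BK) = [1.2417 2.4835; 2.4835 4.9670]
P' = Q + AᵀP(A−BK) = [7.4917 6.4835; 6.4835 8.9670]
tr(P') = 16.4587


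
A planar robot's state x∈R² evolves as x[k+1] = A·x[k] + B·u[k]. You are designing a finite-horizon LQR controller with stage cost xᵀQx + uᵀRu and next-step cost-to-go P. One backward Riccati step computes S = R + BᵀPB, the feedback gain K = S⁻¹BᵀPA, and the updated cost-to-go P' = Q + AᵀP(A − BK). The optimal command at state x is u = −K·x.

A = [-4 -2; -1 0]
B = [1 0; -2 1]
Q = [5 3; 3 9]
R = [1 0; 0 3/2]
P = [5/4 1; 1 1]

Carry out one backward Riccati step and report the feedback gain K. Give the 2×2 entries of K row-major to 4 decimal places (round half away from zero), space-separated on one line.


1.0811 0.3784 -1.5676 -0.6486

BᵀP = [-0.7500 -1.0000; 1.0000 1.0000]
S = R + BᵀPB = [1 0; 0 3/2] + [1.2500 -1.0000; -1.0000 1.0000] = [2.2500 -1.0000; -1.0000 2.5000]
BᵀPA = [4.0000 1.5000; -5.0000 -2.0000]
K = S⁻¹·BᵀPA = [1.0811 0.3784; -1.5676 -0.6486]
A−BK = [-5.0811 -2.3784; 2.7297 1.4054]
AᵀP(A−BK) = [16.8378 7.2432; 7.2432 3.1351]
P' = Q + AᵀP(A−BK) = [21.8378 10.2432; 10.2432 12.1351]
tr(P') = 33.9730


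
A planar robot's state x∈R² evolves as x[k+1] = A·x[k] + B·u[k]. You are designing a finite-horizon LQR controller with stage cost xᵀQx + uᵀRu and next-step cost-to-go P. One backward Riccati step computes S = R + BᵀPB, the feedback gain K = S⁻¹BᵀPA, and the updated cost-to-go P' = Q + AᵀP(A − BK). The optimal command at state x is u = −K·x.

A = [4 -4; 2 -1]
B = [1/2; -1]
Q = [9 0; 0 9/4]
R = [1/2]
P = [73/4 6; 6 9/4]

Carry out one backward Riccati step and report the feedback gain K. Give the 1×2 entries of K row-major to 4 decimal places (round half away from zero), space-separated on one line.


BᵀP = [3.1250 0.7500]
S = R + BᵀPB = [1/2] + [0.8125] = [1.3125]
BᵀPA = [14.0000 -13.2500]
K = S⁻¹·BᵀPA = [10.6667 -10.0952]
A−BK = [-1.3333 1.0476; 12.6667 -11.0952]
AᵀP(A−BK) = [247.6667 -227.1667; -227.1667 208.4881]
P' = Q + AᵀP(A−BK) = [256.6667 -227.1667; -227.1667 210.7381]
tr(P') = 467.4048

10.6667 -10.0952


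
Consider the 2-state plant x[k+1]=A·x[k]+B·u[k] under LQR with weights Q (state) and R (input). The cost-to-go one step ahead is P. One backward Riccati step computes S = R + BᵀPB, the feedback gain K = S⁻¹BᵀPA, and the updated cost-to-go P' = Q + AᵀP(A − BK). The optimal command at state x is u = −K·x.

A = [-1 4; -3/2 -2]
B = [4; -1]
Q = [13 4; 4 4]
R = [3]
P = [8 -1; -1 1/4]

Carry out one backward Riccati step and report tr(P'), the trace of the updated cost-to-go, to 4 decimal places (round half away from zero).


BᵀP = [33.0000 -4.2500]
S = R + BᵀPB = [3] + [136.2500] = [139.2500]
BᵀPA = [-26.6250 140.5000]
K = S⁻¹·BᵀPA = [-0.1912 1.0090]
A−BK = [-0.2352 -0.0359; -1.6912 -0.9910]
AᵀP(A−BK) = [0.4717 -0.3860; -0.3860 3.2388]
P' = Q + AᵀP(A−BK) = [13.4717 3.6140; 3.6140 7.2388]
tr(P') = 20.7105

20.7105
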